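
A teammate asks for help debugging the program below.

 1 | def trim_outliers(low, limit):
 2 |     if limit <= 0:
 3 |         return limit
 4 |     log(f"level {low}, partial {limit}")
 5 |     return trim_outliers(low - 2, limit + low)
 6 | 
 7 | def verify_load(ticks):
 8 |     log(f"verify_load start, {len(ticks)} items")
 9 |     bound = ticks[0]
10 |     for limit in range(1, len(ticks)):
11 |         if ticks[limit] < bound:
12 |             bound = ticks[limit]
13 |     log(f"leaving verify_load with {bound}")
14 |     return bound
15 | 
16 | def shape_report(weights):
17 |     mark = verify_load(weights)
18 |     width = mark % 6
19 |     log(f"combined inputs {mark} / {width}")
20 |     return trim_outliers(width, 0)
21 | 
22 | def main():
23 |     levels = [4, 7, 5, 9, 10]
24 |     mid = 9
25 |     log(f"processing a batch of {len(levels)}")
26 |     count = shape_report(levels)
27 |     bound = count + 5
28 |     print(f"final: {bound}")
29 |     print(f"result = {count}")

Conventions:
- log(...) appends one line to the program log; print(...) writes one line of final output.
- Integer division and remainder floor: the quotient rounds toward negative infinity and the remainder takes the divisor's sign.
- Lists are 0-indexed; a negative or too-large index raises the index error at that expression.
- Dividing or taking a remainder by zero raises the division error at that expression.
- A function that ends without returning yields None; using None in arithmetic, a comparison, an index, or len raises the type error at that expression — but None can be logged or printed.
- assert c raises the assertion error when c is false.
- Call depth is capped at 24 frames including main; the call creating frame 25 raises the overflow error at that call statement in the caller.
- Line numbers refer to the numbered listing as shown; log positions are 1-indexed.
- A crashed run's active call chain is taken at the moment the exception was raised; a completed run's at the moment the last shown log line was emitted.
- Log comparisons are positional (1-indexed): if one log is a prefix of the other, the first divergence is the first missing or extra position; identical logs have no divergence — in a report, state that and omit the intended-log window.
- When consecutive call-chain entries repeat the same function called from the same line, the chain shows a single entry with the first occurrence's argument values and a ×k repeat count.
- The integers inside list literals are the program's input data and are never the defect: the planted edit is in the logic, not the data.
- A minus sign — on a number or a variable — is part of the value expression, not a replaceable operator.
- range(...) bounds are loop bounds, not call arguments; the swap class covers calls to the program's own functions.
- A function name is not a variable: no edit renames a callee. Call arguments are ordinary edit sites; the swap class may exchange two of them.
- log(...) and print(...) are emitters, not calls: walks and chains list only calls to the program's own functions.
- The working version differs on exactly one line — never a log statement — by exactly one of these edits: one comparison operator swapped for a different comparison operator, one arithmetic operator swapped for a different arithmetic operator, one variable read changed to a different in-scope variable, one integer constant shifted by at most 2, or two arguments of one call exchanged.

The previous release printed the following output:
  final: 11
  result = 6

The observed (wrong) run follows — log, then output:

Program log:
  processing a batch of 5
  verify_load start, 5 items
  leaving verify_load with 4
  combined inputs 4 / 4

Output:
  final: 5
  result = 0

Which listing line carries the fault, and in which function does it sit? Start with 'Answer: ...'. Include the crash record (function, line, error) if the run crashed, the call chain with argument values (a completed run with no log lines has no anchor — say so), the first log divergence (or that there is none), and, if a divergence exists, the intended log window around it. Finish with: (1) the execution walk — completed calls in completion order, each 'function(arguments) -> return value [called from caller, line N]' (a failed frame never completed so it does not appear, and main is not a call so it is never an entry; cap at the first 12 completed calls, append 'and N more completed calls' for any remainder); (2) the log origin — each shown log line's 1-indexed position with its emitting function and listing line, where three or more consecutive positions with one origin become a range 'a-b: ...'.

Answer: the defect is in trim_outliers at line 2.
Core observation: The shown log is a 4-line prefix of the intended one, whose next entry is 'level 4, partial 0'.
Call chain: main -> shape_report([4, 7, 5, 9, 10]) (called at line 26).
First divergence: position 5 — after 4 matching lines the faulty run goes silent; intended next line 'level 4, partial 0'.
Intended log window:
  3: leaving verify_load with 4
  4: combined inputs 4 / 4
  5: level 4, partial 0
  6: level 2, partial 4
Execution walk:
  verify_load([4, 7, 5, 9, 10]) -> 4  [called from shape_report, line 17]
  trim_outliers(4, 0) -> 0  [called from shape_report, line 20]
  shape_report([4, 7, 5, 9, 10]) -> 0  [called from main, line 26]
Origin of each log line:
  1: emitted by main (line 25)
  2: emitted by verify_load (line 8)
  3: emitted by verify_load (line 13)
  4: emitted by shape_report (line 19)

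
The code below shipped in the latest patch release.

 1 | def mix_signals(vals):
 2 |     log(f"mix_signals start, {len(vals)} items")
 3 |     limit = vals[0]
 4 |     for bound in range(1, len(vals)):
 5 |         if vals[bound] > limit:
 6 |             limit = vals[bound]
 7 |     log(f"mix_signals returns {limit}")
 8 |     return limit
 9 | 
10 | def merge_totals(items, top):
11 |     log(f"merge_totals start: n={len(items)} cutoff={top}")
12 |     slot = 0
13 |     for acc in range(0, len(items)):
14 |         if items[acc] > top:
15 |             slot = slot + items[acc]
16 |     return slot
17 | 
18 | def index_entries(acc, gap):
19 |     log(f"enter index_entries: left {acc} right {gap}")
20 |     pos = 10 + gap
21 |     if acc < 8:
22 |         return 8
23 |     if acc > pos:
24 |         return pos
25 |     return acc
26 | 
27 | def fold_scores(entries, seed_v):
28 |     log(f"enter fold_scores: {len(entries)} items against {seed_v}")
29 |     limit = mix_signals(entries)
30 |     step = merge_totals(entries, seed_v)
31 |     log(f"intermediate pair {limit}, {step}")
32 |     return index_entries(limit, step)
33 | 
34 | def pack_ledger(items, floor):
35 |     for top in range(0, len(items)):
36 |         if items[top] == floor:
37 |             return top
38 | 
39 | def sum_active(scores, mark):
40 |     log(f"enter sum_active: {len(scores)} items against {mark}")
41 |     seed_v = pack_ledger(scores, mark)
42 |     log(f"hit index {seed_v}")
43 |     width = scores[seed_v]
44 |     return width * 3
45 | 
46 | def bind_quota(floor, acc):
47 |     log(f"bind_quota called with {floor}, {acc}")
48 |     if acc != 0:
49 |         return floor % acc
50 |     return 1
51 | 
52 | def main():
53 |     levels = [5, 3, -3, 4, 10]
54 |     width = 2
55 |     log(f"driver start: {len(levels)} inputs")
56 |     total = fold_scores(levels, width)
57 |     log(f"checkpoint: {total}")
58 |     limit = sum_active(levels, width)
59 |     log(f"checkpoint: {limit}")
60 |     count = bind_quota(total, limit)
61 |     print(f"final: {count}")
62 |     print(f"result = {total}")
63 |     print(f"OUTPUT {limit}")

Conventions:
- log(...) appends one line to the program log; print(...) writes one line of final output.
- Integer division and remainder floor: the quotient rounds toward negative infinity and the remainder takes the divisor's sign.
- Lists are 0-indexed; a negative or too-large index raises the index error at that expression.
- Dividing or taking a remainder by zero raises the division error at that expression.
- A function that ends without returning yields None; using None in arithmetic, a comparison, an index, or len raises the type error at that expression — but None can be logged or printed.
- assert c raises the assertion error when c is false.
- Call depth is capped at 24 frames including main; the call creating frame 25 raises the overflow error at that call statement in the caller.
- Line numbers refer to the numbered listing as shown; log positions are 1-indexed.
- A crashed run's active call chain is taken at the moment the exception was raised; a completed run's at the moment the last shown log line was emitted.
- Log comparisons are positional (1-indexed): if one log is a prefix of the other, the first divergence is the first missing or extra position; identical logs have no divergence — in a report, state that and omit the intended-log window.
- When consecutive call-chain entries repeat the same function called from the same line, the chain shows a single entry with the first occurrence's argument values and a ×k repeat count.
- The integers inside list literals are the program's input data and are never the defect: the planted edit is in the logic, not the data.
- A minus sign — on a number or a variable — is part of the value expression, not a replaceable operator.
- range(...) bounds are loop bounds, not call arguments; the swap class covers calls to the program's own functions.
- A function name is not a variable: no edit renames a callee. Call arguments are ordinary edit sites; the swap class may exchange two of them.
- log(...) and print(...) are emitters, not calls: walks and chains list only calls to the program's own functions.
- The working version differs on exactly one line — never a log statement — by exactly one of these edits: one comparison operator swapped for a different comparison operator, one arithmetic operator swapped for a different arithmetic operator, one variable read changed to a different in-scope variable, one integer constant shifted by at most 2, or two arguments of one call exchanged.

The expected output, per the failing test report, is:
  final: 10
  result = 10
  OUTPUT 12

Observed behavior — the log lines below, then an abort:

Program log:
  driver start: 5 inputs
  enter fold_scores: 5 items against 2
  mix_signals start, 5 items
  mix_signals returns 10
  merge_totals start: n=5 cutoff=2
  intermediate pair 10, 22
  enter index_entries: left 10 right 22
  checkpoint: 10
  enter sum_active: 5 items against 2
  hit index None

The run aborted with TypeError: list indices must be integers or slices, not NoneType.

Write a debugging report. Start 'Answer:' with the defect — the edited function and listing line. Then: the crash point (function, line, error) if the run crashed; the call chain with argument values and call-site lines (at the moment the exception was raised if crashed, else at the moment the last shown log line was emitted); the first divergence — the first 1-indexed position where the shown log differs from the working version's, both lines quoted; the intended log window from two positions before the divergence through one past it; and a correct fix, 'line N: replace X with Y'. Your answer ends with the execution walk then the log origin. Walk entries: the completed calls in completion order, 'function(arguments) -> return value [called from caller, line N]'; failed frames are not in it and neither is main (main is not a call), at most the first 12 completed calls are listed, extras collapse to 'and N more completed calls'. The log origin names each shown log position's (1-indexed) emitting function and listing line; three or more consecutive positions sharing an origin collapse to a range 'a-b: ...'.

Answer: the defect is in main at line 54.
The tell: The log first diverges at position 2: the faulty run prints 'enter fold_scores: 5 items against 2' where the working version prints 'enter fold_scores: 5 items against 4'.
Crash: sum_active, line 43, TypeError.
Call chain: main -> sum_active([5, 3, -3, 4, 10], 2) (called at line 58).
First divergence: position 2; shown 'enter fold_scores: 5 items against 2' vs intended 'enter fold_scores: 5 items against 4'.
Intended log window:
  1: driver start: 5 inputs
  2: enter fold_scores: 5 items against 4
  3: mix_signals start, 5 items
Execution walk:
  mix_signals([5, 3, -3, 4, 10]) -> 10  [called from fold_scores, line 29]
  merge_totals([5, 3, -3, 4, 10], 2) -> 22  [called from fold_scores, line 30]
  index_entries(10, 22) -> 10  [called from fold_scores, line 32]
  fold_scores([5, 3, -3, 4, 10], 2) -> 10  [called from main, line 56]
  pack_ledger([5, 3, -3, 4, 10], 2) -> None  [called from sum_active, line 41]
Log line origins:
  1: emitted by main (line 55)
  2: emitted by fold_scores (line 28)
  3: emitted by mix_signals (line 2)
  4: emitted by mix_signals (line 7)
  5: emitted by merge_totals (line 11)
  6: emitted by fold_scores (line 31)
  7: emitted by index_entries (line 19)
  8: emitted by main (line 57)
  9: emitted by sum_active (line 40)
  10: emitted by sum_active (line 42)
A correct fix: line 54: replace `2` with `4`.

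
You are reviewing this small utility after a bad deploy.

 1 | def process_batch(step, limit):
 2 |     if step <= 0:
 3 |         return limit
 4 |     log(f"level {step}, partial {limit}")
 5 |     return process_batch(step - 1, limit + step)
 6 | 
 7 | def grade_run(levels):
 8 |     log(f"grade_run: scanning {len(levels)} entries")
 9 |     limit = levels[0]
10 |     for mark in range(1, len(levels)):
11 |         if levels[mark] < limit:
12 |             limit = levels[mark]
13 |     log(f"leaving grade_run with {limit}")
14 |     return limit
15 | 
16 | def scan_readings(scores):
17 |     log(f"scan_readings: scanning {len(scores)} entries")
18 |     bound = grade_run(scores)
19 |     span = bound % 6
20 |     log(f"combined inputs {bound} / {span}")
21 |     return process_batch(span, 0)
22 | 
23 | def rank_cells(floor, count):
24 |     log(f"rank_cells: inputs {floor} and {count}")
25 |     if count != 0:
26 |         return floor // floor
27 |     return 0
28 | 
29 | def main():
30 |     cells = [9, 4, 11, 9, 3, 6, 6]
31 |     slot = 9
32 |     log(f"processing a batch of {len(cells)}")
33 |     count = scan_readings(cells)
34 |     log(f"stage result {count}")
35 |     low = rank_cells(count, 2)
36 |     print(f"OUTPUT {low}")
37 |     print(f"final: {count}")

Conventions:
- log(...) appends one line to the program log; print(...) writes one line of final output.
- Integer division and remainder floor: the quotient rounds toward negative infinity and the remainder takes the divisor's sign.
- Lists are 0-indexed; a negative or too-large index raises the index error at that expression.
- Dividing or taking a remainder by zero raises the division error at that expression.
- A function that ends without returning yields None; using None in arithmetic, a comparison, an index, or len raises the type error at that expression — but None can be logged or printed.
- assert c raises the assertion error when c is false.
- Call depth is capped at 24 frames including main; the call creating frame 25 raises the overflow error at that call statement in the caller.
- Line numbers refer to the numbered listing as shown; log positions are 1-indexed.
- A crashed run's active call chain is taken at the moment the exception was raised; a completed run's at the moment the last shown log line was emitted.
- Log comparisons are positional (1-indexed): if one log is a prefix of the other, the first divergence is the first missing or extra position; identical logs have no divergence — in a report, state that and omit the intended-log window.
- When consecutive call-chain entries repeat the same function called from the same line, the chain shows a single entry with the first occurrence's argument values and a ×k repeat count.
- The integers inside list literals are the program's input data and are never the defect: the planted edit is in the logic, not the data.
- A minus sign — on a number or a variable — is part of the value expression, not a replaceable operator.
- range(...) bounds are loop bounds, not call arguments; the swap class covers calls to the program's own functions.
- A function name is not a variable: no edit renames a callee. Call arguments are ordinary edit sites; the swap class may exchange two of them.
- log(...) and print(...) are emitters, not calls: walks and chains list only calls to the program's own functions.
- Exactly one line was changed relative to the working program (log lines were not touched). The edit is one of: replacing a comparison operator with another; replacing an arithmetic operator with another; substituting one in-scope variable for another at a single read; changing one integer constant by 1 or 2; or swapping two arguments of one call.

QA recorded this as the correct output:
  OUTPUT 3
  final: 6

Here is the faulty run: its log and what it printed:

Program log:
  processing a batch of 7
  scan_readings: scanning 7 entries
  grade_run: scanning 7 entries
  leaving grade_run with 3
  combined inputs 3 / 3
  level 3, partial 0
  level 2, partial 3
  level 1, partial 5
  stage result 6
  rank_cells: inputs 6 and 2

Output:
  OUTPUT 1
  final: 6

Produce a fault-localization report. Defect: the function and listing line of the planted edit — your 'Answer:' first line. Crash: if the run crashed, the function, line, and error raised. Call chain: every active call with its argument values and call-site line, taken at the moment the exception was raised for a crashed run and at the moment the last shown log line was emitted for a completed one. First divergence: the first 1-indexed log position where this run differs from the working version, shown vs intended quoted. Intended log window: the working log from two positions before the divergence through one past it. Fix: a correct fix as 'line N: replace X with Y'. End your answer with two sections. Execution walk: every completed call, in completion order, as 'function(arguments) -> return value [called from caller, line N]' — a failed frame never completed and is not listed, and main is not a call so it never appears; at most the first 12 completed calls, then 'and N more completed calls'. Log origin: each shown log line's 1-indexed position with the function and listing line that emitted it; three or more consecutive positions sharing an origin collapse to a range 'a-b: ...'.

Answer: the defect is in rank_cells at line 26.
The tell: Log streams are identical — the defect surfaces only in the printed output.
Call chain: main -> rank_cells(6, 2) (called at line 35).
First divergence: there is none — every log position agrees.
Execution walk:
  grade_run([9, 4, 11, 9, 3, 6, 6]) -> 3  [called from scan_readings, line 18]
  process_batch(0, 6) -> 6  [called from process_batch, line 5]
  process_batch(1, 5) -> 6  [called from process_batch, line 5]
  process_batch(2, 3) -> 6  [called from process_batch, line 5]
  process_batch(3, 0) -> 6  [called from scan_readings, line 21]
  scan_readings([9, 4, 11, 9, 3, 6, 6]) -> 6  [called from main, line 33]
  rank_cells(6, 2) -> 1  [called from main, line 35]
Origin of each log line:
  1 — main, line 32
  2 — scan_readings, line 17
  3 — grade_run, line 8
  4 — grade_run, line 13
  5 — scan_readings, line 20
  6-8 — process_batch, line 4
  9 — main, line 34
  10 — rank_cells, line 24
A correct fix: line 26: replace `floor // floor` with `floor // count`.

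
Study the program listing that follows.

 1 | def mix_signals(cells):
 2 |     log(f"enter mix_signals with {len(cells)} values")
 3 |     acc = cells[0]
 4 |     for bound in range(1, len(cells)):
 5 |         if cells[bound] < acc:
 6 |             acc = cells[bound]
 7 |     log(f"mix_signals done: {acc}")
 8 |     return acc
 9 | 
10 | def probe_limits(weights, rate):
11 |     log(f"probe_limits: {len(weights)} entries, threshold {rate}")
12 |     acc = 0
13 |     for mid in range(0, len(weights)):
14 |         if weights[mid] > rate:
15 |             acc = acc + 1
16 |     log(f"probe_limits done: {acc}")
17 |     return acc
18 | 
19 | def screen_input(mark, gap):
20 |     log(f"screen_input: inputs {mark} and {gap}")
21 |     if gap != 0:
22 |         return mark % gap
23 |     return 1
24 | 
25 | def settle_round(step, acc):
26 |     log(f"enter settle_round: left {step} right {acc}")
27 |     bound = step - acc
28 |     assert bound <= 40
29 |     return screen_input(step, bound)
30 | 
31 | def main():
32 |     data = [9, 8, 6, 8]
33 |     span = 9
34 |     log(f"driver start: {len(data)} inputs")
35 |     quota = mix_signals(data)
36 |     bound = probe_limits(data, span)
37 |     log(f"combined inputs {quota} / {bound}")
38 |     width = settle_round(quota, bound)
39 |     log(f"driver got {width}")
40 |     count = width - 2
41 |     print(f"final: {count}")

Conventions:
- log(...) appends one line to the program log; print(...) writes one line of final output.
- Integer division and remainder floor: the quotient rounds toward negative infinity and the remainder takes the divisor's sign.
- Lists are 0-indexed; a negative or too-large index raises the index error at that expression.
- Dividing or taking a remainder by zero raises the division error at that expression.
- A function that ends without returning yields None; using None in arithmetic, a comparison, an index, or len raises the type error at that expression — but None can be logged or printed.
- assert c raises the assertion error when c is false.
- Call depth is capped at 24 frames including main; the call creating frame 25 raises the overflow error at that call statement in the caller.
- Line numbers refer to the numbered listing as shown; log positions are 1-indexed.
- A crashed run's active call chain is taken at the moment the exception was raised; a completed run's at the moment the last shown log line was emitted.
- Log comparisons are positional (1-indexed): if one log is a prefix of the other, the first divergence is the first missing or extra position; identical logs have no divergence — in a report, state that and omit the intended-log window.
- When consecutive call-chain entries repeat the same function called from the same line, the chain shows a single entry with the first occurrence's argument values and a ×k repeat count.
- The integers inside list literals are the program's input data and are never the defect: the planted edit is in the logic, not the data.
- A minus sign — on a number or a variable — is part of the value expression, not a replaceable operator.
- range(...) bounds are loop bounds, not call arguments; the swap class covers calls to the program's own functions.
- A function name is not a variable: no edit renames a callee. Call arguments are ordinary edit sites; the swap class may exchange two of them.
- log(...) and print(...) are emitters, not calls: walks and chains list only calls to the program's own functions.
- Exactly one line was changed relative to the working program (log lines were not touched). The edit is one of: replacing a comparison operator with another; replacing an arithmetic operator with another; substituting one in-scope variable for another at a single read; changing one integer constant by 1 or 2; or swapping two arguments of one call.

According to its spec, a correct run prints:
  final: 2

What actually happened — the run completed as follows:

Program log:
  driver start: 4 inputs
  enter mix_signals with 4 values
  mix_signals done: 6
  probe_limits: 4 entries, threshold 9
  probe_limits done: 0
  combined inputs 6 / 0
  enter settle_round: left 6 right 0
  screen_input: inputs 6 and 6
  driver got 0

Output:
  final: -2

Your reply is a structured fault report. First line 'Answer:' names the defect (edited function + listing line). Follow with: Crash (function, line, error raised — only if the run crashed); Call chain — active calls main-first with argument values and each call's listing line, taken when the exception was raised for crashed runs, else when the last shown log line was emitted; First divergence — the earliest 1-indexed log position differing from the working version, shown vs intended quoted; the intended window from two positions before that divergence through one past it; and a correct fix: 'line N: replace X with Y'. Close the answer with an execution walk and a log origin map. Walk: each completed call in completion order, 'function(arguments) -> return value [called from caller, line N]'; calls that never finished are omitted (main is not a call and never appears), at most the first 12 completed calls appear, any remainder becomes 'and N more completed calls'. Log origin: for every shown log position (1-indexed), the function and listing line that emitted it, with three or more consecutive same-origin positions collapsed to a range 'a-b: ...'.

Answer: the defect is in main at line 40.
Core observation: Every logged value matches the working version; the printed result is what differs.
Call chain: main.
First divergence: there is none — every log position agrees.
Execution walk:
  mix_signals([9, 8, 6, 8]) -> 6  [called from main, line 35]
  probe_limits([9, 8, 6, 8], 9) -> 0  [called from main, line 36]
  screen_input(6, 6) -> 0  [called from settle_round, line 29]
  settle_round(6, 0) -> 0  [called from main, line 38]
Origin of each log line:
  1: from main, line 34
  2: from mix_signals, line 2
  3: from mix_signals, line 7
  4: from probe_limits, line 11
  5: from probe_limits, line 16
  6: from main, line 37
  7: from settle_round, line 26
  8: from screen_input, line 20
  9: from main, line 39
A correct fix: line 40: replace `-` with `+`.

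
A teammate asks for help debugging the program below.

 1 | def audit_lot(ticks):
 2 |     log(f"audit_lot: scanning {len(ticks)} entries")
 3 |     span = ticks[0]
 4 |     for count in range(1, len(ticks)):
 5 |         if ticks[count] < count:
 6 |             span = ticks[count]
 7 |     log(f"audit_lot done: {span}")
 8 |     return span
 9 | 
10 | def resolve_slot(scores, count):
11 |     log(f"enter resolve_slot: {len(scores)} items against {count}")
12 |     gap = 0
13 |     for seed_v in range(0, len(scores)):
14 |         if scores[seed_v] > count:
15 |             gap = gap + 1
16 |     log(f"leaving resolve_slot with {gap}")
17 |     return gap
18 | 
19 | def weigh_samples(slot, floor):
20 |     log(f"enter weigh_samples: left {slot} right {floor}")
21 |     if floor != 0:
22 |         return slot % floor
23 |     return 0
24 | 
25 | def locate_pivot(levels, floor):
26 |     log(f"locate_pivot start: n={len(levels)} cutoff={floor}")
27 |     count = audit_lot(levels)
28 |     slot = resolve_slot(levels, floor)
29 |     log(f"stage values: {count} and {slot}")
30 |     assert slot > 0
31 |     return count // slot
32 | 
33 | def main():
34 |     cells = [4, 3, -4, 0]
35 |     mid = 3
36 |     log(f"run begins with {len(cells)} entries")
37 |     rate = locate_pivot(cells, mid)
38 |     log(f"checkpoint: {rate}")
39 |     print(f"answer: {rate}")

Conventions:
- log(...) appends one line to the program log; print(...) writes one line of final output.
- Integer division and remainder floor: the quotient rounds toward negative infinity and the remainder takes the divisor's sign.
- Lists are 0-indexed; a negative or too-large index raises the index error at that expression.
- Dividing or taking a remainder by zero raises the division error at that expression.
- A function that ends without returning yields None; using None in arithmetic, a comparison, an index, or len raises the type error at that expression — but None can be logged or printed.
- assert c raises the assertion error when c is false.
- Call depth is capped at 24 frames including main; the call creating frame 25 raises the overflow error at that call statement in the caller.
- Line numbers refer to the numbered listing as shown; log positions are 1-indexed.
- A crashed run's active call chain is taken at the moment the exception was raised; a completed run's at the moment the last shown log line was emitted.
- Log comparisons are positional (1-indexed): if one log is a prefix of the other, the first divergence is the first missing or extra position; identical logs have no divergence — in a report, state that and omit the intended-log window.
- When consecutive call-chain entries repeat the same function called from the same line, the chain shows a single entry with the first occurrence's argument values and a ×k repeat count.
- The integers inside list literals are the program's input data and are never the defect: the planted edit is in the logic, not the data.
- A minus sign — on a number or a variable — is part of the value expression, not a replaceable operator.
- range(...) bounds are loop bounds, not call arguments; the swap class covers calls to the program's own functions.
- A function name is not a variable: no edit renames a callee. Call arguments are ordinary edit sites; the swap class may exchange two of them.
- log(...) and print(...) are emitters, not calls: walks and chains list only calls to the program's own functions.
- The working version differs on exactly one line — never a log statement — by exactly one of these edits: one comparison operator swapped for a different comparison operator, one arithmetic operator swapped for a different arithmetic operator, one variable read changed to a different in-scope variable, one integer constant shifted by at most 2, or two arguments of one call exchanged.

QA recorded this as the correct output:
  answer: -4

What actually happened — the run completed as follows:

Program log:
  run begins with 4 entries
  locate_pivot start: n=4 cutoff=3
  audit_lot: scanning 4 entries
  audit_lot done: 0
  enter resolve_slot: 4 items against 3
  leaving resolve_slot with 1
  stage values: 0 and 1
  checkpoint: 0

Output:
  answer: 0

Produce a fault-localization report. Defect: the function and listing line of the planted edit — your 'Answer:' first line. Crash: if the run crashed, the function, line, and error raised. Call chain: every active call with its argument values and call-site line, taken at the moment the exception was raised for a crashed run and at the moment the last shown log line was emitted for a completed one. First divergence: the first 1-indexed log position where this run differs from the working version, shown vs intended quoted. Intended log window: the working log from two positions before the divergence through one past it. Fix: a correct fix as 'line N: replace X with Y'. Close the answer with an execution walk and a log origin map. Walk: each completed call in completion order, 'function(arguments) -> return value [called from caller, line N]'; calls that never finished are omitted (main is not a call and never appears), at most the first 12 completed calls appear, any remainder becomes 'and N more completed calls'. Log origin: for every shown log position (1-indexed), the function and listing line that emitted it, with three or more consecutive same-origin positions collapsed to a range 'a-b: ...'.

Answer: the defect is in audit_lot at line 5.
Core observation: The earliest visible damage is log position 4 — 'audit_lot done: 0' rather than the intended 'audit_lot done: -4'.
Call chain: main.
First divergence: at position 4 the run shows 'audit_lot done: 0' where the working version logs 'audit_lot done: -4'.
Intended log window:
  2: locate_pivot start: n=4 cutoff=3
  3: audit_lot: scanning 4 entries
  4: audit_lot done: -4
  5: enter resolve_slot: 4 items against 3
Execution walk:
  audit_lot([4, 3, -4, 0]) -> 0  [called from locate_pivot, line 27]
  resolve_slot([4, 3, -4, 0], 3) -> 1  [called from locate_pivot, line 28]
  locate_pivot([4, 3, -4, 0], 3) -> 0  [called from main, line 37]
Log origins:
  1: from main, line 36
  2: from locate_pivot, line 26
  3: from audit_lot, line 2
  4: from audit_lot, line 7
  5: from resolve_slot, line 11
  6: from resolve_slot, line 16
  7: from locate_pivot, line 29
  8: from main, line 38
A correct fix: line 5: replace `ticks[count] < count` with `ticks[count] < span`.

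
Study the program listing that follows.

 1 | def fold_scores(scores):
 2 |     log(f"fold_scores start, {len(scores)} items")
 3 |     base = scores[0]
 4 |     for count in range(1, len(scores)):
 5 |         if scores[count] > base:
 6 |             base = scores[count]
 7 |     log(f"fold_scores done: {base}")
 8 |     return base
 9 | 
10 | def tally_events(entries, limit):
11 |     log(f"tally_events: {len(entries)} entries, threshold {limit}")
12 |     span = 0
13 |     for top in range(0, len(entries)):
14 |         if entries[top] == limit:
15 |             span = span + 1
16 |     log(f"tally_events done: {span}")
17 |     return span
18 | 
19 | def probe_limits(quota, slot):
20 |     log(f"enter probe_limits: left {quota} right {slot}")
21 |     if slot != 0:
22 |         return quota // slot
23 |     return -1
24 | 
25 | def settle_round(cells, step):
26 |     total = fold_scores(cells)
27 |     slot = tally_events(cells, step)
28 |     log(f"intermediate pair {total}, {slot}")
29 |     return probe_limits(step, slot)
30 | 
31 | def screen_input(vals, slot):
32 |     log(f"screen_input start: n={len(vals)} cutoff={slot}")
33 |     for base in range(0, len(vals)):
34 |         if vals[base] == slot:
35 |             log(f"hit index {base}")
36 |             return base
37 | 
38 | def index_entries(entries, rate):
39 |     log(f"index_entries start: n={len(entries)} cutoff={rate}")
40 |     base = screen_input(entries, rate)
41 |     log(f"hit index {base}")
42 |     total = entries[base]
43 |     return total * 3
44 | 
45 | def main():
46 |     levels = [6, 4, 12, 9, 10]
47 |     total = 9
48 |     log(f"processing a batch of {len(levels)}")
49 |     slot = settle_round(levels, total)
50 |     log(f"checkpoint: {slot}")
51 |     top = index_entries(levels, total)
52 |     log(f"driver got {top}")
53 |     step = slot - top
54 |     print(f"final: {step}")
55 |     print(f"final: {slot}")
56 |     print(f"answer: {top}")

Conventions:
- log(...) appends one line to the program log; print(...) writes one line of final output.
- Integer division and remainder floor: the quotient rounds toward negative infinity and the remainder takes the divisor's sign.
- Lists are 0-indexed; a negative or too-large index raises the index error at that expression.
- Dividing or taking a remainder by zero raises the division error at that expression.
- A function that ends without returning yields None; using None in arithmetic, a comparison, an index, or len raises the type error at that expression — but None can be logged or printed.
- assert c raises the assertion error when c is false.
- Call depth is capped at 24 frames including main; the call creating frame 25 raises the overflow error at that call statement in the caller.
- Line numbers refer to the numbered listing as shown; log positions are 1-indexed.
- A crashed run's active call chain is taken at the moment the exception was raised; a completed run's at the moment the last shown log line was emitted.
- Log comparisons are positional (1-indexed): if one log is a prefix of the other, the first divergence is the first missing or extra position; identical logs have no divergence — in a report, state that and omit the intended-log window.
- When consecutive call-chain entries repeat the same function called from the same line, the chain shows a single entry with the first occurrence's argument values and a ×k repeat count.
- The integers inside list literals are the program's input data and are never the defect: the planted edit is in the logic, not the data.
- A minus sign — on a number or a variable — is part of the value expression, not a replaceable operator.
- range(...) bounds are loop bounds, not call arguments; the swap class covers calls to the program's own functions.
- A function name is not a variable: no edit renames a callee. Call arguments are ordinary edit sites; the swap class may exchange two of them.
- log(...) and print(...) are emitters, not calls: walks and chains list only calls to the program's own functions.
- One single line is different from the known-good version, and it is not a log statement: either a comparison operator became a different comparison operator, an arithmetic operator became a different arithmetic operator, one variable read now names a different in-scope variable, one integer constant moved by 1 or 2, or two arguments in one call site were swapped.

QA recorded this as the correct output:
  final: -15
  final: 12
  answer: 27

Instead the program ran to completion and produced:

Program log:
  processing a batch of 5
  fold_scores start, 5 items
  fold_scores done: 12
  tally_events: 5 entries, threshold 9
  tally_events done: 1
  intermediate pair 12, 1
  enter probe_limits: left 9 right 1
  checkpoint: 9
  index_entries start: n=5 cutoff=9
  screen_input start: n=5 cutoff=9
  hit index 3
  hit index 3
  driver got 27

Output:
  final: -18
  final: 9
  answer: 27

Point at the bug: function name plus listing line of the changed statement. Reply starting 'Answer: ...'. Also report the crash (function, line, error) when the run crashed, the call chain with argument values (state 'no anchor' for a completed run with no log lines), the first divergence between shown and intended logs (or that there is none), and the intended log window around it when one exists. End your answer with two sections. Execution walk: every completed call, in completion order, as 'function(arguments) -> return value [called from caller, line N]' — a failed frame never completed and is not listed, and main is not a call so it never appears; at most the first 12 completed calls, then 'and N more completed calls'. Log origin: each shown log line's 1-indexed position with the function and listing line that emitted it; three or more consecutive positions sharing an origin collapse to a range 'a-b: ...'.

Answer: the defect is in settle_round at line 29.
Core observation: The log first diverges at position 7: the faulty run prints 'enter probe_limits: left 9 right 1' where the working version prints 'enter probe_limits: left 12 right 1'.
Call chain: main.
First divergence: position 7 — the shown line 'enter probe_limits: left 9 right 1' should read 'enter probe_limits: left 12 right 1'.
Intended log window:
  5: tally_events done: 1
  6: intermediate pair 12, 1
  7: enter probe_limits: left 12 right 1
  8: checkpoint: 12
Execution walk:
  fold_scores([6, 4, 12, 9, 10]) -> 12  [called from settle_round, line 26]
  tally_events([6, 4, 12, 9, 10], 9) -> 1  [called from settle_round, line 27]
  probe_limits(9, 1) -> 9  [called from settle_round, line 29]
  settle_round([6, 4, 12, 9, 10], 9) -> 9  [called from main, line 49]
  screen_input([6, 4, 12, 9, 10], 9) -> 3  [called from index_entries, line 40]
  index_entries([6, 4, 12, 9, 10], 9) -> 27  [called from main, line 51]
Origin of each log line:
  1: logged in main at line 48
  2: logged in fold_scores at line 2
  3: logged in fold_scores at line 7
  4: logged in tally_events at line 11
  5: logged in tally_events at line 16
  6: logged in settle_round at line 28
  7: logged in probe_limits at line 20
  8: logged in main at line 50
  9: logged in index_entries at line 39
  10: logged in screen_input at line 32
  11: logged in screen_input at line 35
  12: logged in index_entries at line 41
  13: logged in main at line 52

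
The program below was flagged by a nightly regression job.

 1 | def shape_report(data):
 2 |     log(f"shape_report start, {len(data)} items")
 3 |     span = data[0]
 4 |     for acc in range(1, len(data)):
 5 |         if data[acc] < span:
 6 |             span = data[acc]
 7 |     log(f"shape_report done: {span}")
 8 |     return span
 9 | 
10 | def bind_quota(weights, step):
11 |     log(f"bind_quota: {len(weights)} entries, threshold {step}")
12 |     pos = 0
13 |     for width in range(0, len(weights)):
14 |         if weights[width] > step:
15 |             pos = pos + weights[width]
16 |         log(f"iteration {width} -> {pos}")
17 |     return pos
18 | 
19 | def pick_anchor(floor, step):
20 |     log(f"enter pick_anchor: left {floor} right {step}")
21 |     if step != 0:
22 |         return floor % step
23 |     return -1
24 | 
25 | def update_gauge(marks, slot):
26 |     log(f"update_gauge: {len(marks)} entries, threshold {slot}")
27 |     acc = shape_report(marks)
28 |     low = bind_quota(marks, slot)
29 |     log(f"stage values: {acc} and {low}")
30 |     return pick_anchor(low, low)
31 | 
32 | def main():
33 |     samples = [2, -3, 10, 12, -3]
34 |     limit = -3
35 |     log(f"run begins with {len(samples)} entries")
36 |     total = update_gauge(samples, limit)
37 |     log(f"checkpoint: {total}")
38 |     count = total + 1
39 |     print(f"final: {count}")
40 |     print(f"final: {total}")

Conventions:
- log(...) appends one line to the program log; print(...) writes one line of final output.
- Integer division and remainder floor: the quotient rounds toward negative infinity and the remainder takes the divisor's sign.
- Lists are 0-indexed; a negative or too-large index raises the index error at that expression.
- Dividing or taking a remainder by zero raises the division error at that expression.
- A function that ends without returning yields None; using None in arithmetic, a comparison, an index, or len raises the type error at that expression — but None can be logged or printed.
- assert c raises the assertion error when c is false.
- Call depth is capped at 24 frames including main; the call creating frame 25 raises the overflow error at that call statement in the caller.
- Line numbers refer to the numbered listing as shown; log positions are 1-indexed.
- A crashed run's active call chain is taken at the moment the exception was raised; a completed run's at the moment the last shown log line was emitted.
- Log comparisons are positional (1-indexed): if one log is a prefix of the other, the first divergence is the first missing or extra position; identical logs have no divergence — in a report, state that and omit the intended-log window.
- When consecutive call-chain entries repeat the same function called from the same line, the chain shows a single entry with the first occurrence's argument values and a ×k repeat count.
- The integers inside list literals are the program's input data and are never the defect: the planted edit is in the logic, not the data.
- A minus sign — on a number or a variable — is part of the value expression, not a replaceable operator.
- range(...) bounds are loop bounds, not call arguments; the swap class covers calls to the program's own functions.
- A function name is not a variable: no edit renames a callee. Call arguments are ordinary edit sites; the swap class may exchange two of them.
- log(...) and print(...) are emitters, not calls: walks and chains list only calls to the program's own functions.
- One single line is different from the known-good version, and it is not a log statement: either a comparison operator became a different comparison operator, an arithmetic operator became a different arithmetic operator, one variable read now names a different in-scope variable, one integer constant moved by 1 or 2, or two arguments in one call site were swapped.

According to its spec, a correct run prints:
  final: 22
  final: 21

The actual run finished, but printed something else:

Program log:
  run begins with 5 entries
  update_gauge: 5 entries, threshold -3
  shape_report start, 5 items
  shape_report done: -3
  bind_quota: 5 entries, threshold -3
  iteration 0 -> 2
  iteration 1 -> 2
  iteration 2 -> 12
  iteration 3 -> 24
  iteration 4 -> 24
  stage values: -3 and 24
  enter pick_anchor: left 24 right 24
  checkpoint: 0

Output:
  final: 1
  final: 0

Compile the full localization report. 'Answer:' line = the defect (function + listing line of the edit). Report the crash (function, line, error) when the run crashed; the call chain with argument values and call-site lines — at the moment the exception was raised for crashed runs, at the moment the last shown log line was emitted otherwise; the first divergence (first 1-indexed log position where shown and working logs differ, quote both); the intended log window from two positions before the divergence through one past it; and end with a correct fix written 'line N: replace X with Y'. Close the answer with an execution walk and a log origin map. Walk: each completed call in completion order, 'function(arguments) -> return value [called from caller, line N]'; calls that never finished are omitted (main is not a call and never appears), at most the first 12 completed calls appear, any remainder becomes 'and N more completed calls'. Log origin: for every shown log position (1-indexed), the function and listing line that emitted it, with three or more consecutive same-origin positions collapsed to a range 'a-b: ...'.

Answer: the defect is in update_gauge at line 30.
Core observation: The log first diverges at position 12: the faulty run prints 'enter pick_anchor: left 24 right 24' where the working version prints 'enter pick_anchor: left -3 right 24'.
Call chain: main.
First divergence: position 12; shown 'enter pick_anchor: left 24 right 24' vs intended 'enter pick_anchor: left -3 right 24'.
Intended log window:
  10: iteration 4 -> 24
  11: stage values: -3 and 24
  12: enter pick_anchor: left -3 right 24
  13: checkpoint: 21
Execution walk:
  shape_report([2, -3, 10, 12, -3]) -> -3  [called from update_gauge, line 27]
  bind_quota([2, -3, 10, 12, -3], -3) -> 24  [called from update_gauge, line 28]
  pick_anchor(24, 24) -> 0  [called from update_gauge, line 30]
  update_gauge([2, -3, 10, 12, -3], -3) -> 0  [called from main, line 36]
Log origin:
  1: logged in main at line 35
  2: logged in update_gauge at line 26
  3: logged in shape_report at line 2
  4: logged in shape_report at line 7
  5: logged in bind_quota at line 11
  6-10: logged in bind_quota at line 16
  11: logged in update_gauge at line 29
  12: logged in pick_anchor at line 20
  13: logged in main at line 37
A correct fix: line 30: replace `pick_anchor(low, low)` with `pick_anchor(acc, low)`.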